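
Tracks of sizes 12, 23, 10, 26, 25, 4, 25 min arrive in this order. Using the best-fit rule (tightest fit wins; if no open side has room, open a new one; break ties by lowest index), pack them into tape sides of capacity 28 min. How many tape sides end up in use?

5

  12 → side 1 (new)  [load 12/28]
  23 → side 2 (new)  [load 23/28]
  10 → side 1  [load 22/28]
  26 → side 3 (new)  [load 26/28]
  25 → side 4 (new)  [load 25/28]
  4 → side 2  [load 27/28]
  25 → side 5 (new)  [load 25/28]
5 tape sides opened.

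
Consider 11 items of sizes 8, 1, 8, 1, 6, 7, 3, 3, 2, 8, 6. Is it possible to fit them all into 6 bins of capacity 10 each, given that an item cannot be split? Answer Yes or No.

A valid assignment using 6 bins:
  bin 1: 8 + 2 = 10
  bin 2: 8 + 1 + 1 = 10
  bin 3: 8 = 8
  bin 4: 7 + 3 = 10
  bin 5: 6 + 3 = 9
  bin 6: 6 = 6
Every load is within 10, so 6 bins suffice.

Yes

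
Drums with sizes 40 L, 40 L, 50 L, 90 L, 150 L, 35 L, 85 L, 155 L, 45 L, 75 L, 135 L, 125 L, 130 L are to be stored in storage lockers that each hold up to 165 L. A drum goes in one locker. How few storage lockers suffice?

8

Total = 155 + 150 + 135 + 130 + 125 + 90 + 85 + 75 + 50 + 45 + 40 + 40 + 35 = 1155 L.
Lower bound: ⌈1155/165⌉ = 7 storage lockers.
A packing using 8 storage lockers:
  locker 1: 155 = 155
  locker 2: 150 = 150
  locker 3: 135 = 135
  locker 4: 130 + 35 = 165
  locker 5: 125 + 40 = 165
  locker 6: 90 + 75 = 165
  locker 7: 85 + 50 = 135
  locker 8: 45 + 40 = 85
No arrangement into 7 storage lockers stays within capacity, so 8 is optimal.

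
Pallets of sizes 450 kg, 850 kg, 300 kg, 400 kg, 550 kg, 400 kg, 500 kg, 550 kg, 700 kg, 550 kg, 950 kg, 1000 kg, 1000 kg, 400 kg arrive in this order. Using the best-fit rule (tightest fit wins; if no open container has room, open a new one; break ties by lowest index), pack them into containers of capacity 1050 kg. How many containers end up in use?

10

  450 → container 1 (new)  [load 450/1050]
  850 → container 2 (new)  [load 850/1050]
  300 → container 1  [load 750/1050]
  400 → container 3 (new)  [load 400/1050]
  550 → container 3  [load 950/1050]
  400 → container 4 (new)  [load 400/1050]
  500 → container 4  [load 900/1050]
  550 → container 5 (new)  [load 550/1050]
  700 → container 6 (new)  [load 700/1050]
  550 → container 7 (new)  [load 550/1050]
  950 → container 8 (new)  [load 950/1050]
  1000 → container 9 (new)  [load 1000/1050]
  1000 → container 10 (new)  [load 1000/1050]
  400 → container 5  [load 950/1050]
10 containers opened.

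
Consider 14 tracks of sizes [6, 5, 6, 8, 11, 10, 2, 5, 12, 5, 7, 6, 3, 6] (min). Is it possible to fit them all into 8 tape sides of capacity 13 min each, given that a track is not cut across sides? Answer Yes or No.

A valid assignment using 8 tape sides:
  side 1: 12 = 12
  side 2: 11 + 2 = 13
  side 3: 10 + 3 = 13
  side 4: 8 + 5 = 13
  side 5: 7 + 6 = 13
  side 6: 6 + 6 = 12
  side 7: 6 + 5 = 11
  side 8: 5 = 5
Every load is within 13 min, so 8 tape sides suffice.

Yes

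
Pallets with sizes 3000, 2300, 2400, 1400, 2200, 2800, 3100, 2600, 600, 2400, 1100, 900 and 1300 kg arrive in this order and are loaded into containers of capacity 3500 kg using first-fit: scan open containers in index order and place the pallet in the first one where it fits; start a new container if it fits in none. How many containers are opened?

9

  3000 → container 1 (new)  [load 3000/3500]
  2300 → container 2 (new)  [load 2300/3500]
  2400 → container 3 (new)  [load 2400/3500]
  1400 → container 4 (new)  [load 1400/3500]
  2200 → container 5 (new)  [load 2200/3500]
  2800 → container 6 (new)  [load 2800/3500]
  3100 → container 7 (new)  [load 3100/3500]
  2600 → container 8 (new)  [load 2600/3500]
  600 → container 2  [load 2900/3500]
  2400 → container 9 (new)  [load 2400/3500]
  1100 → container 3  [load 3500/3500]
  900 → container 4  [load 2300/3500]
  1300 → container 5  [load 3500/3500]
9 containers opened.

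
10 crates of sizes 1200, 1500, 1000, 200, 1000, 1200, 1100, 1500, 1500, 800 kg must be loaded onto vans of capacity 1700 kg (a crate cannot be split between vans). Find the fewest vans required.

9

Total = 1500 + 1500 + 1500 + 1200 + 1200 + 1100 + 1000 + 1000 + 800 + 200 = 11000 kg.
Lower bound: ⌈11000/1700⌉ = 7 vans.
Also, 8 crates each exceed 850 kg, and no two of those can share a van, so at least 8 vans are needed.
A packing using 9 vans:
  van 1: 1500 + 200 = 1700
  van 2: 1500 = 1500
  van 3: 1500 = 1500
  van 4: 1200 = 1200
  van 5: 1200 = 1200
  van 6: 1100 = 1100
  van 7: 1000 = 1000
  van 8: 1000 = 1000
  van 9: 800 = 800
No arrangement into 8 vans stays within capacity, so 9 is optimal.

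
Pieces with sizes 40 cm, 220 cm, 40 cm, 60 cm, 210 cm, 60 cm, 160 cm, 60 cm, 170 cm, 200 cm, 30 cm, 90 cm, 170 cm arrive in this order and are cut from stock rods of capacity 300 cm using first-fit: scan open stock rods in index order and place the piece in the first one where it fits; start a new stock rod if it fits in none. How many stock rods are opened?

6

  40 → stock rod 1 (new)  [load 40/300]
  220 → stock rod 1  [load 260/300]
  40 → stock rod 1  [load 300/300]
  60 → stock rod 2 (new)  [load 60/300]
  210 → stock rod 2  [load 270/300]
  60 → stock rod 3 (new)  [load 60/300]
  160 → stock rod 3  [load 220/300]
  60 → stock rod 3  [load 280/300]
  170 → stock rod 4 (new)  [load 170/300]
  200 → stock rod 5 (new)  [load 200/300]
  30 → stock rod 2  [load 300/300]
  90 → stock rod 4  [load 260/300]
  170 → stock rod 6 (new)  [load 170/300]
6 stock rods opened.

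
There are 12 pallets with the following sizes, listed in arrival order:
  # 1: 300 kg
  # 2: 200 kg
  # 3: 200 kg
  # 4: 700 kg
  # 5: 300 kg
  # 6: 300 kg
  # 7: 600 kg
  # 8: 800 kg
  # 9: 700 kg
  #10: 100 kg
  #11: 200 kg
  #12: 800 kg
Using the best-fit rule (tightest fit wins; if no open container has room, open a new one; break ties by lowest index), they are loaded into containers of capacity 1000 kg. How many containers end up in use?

  300 → container 1 (new)  [load 300/1000]
  200 → container 1  [load 500/1000]
  200 → container 1  [load 700/1000]
  700 → container 2 (new)  [load 700/1000]
  300 → container 1  [load 1000/1000]
  300 → container 2  [load 1000/1000]
  600 → container 3 (new)  [load 600/1000]
  800 → container 4 (new)  [load 800/1000]
  700 → container 5 (new)  [load 700/1000]
  100 → container 4  [load 900/1000]
  200 → container 5  [load 900/1000]
  800 → container 6 (new)  [load 800/1000]
6 containers opened.

6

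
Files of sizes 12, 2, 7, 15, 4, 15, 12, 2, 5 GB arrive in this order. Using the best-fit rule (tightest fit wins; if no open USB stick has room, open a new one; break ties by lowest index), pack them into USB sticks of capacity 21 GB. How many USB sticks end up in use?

4

  12 → USB stick 1 (new)  [load 12/21]
  2 → USB stick 1  [load 14/21]
  7 → USB stick 1  [load 21/21]
  15 → USB stick 2 (new)  [load 15/21]
  4 → USB stick 2  [load 19/21]
  15 → USB stick 3 (new)  [load 15/21]
  12 → USB stick 4 (new)  [load 12/21]
  2 → USB stick 2  [load 21/21]
  5 → USB stick 3  [load 20/21]
4 USB sticks opened.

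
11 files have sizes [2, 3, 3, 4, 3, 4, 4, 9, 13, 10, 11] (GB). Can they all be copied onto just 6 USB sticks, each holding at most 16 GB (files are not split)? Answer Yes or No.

A valid assignment using 5 USB sticks:
  USB stick 1: 13 + 3 = 16
  USB stick 2: 11 + 4 = 15
  USB stick 3: 10 + 4 + 2 = 16
  USB stick 4: 9 + 4 + 3 = 16
  USB stick 5: 3 = 3
That uses only 5 ≤ 6, so 6 USB sticks are enough.

Yes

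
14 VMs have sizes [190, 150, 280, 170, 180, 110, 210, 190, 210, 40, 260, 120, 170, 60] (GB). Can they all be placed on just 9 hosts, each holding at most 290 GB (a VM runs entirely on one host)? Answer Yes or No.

Total = 2340 GB; ⌈2340/290⌉ = 9.
10 VMs each exceed half the capacity and cannot share a host, forcing at least 10 hosts.
At least 10 hosts are required, but only 9 are allowed.

No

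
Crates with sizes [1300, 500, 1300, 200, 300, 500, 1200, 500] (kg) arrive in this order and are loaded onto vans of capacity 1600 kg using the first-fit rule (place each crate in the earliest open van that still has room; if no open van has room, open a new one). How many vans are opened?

5

  1300 → van 1 (new)  [load 1300/1600]
  500 → van 2 (new)  [load 500/1600]
  1300 → van 3 (new)  [load 1300/1600]
  200 → van 1  [load 1500/1600]
  300 → van 2  [load 800/1600]
  500 → van 2  [load 1300/1600]
  1200 → van 4 (new)  [load 1200/1600]
  500 → van 5 (new)  [load 500/1600]
5 vans opened.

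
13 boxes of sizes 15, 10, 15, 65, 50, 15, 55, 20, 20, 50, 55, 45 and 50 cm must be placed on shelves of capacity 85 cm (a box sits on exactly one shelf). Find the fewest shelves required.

Total = 65 + 55 + 55 + 50 + 50 + 50 + 45 + 20 + 20 + 15 + 15 + 15 + 10 = 465 cm.
Lower bound: ⌈465/85⌉ = 6 shelves.
Also, 7 boxes each exceed 85/2 cm, and no two of those can share a shelf, so at least 7 shelves are needed.
A packing using 7 shelves:
  shelf 1: 65 + 20 = 85
  shelf 2: 55 + 20 + 10 = 85
  shelf 3: 55 + 15 + 15 = 85
  shelf 4: 50 + 15 = 65
  shelf 5: 50 = 50
  shelf 6: 50 = 50
  shelf 7: 45 = 45
This matches the lower bound, so 7 is optimal.

7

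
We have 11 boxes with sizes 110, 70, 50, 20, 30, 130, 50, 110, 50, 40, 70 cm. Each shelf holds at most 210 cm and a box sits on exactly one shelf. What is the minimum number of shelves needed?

Total = 130 + 110 + 110 + 70 + 70 + 50 + 50 + 50 + 40 + 30 + 20 = 730 cm.
Lower bound: ⌈730/210⌉ = 4 shelves.
A packing using 4 shelves:
  shelf 1: 130 + 70 = 200
  shelf 2: 110 + 70 + 30 = 210
  shelf 3: 110 + 50 + 50 = 210
  shelf 4: 50 + 40 + 20 = 110
This matches the lower bound, so 4 is optimal.

4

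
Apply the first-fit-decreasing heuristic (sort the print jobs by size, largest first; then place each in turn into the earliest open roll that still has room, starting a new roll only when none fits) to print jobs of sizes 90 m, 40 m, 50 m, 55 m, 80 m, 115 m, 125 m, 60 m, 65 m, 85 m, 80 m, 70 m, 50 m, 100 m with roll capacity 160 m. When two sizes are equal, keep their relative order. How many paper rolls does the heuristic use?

Sorted descending: 125, 115, 100, 90, 85, 80, 80, 70, 65, 60, 55, 50, 50, 40.
  125 → roll 1 (new)  [load 125/160]
  115 → roll 2 (new)  [load 115/160]
  100 → roll 3 (new)  [load 100/160]
  90 → roll 4 (new)  [load 90/160]
  85 → roll 5 (new)  [load 85/160]
  80 → roll 6 (new)  [load 80/160]
  80 → roll 6  [load 160/160]
  70 → roll 4  [load 160/160]
  65 → roll 5  [load 150/160]
  60 → roll 3  [load 160/160]
  55 → roll 7 (new)  [load 55/160]
  50 → roll 7  [load 105/160]
  50 → roll 7  [load 155/160]
  40 → roll 2  [load 155/160]
7 paper rolls opened.

7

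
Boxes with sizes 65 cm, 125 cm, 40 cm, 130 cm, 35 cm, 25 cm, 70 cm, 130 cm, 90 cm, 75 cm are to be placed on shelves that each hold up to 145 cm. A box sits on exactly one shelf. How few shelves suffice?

Total = 130 + 130 + 125 + 90 + 75 + 70 + 65 + 40 + 35 + 25 = 785 cm.
Lower bound: ⌈785/145⌉ = 6 shelves.
A packing using 6 shelves:
  shelf 1: 130 = 130
  shelf 2: 130 = 130
  shelf 3: 125 = 125
  shelf 4: 90 + 40 = 130
  shelf 5: 75 + 70 = 145
  shelf 6: 65 + 35 + 25 = 125
This matches the lower bound, so 6 is optimal.

6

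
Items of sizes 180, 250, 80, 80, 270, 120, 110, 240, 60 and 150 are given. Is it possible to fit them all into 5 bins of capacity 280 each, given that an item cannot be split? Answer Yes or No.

No

Total = 1540; ⌈1540/280⌉ = 6.
At least 6 bins are required, but only 5 are allowed.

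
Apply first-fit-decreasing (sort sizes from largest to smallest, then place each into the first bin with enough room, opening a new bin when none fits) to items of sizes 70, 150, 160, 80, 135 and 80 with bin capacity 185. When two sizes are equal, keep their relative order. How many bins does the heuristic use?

Sorted descending: 160, 150, 135, 80, 80, 70.
  160 → bin 1 (new)  [load 160/185]
  150 → bin 2 (new)  [load 150/185]
  135 → bin 3 (new)  [load 135/185]
  80 → bin 4 (new)  [load 80/185]
  80 → bin 4  [load 160/185]
  70 → bin 5 (new)  [load 70/185]
5 bins opened.

5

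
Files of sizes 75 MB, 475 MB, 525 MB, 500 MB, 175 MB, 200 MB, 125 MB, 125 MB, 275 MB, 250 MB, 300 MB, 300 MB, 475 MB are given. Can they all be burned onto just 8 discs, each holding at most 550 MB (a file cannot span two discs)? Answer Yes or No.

Yes

A valid assignment using 8 discs:
  disc 1: 525 = 525
  disc 2: 500 = 500
  disc 3: 475 + 75 = 550
  disc 4: 475 = 475
  disc 5: 300 + 250 = 550
  disc 6: 300 + 200 = 500
  disc 7: 275 + 175 = 450
  disc 8: 125 + 125 = 250
Every load is within 550 MB, so 8 discs suffice.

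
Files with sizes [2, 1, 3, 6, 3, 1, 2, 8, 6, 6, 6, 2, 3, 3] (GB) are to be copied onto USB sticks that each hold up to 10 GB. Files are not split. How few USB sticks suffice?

6

Total = 8 + 6 + 6 + 6 + 6 + 3 + 3 + 3 + 3 + 2 + 2 + 2 + 1 + 1 = 52 GB.
Lower bound: ⌈52/10⌉ = 6 USB sticks.
A packing using 6 USB sticks:
  USB stick 1: 8 + 2 = 10
  USB stick 2: 6 + 3 + 1 = 10
  USB stick 3: 6 + 3 + 1 = 10
  USB stick 4: 6 + 3 = 9
  USB stick 5: 6 + 3 = 9
  USB stick 6: 2 + 2 = 4
This matches the lower bound, so 6 is optimal.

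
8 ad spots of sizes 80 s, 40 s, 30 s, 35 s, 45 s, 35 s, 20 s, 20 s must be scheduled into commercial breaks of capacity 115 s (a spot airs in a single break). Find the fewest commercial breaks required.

Total = 80 + 45 + 40 + 35 + 35 + 30 + 20 + 20 = 305 s.
Lower bound: ⌈305/115⌉ = 3 commercial breaks.
A packing using 3 commercial breaks:
  break 1: 80 + 35 = 115
  break 2: 45 + 40 + 30 = 115
  break 3: 35 + 20 + 20 = 75
This matches the lower bound, so 3 is optimal.

3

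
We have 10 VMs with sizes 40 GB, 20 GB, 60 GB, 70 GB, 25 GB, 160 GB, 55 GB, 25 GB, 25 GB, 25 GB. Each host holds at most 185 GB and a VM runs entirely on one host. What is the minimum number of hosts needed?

3

Total = 160 + 70 + 60 + 55 + 40 + 25 + 25 + 25 + 25 + 20 = 505 GB.
Lower bound: ⌈505/185⌉ = 3 hosts.
A packing using 3 hosts:
  host 1: 160 + 25 = 185
  host 2: 70 + 60 + 55 = 185
  host 3: 40 + 25 + 25 + 25 + 20 = 135
This matches the lower bound, so 3 is optimal.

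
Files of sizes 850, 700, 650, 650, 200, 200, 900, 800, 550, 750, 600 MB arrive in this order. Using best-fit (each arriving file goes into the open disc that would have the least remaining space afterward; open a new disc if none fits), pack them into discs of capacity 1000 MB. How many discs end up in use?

9

  850 → disc 1 (new)  [load 850/1000]
  700 → disc 2 (new)  [load 700/1000]
  650 → disc 3 (new)  [load 650/1000]
  650 → disc 4 (new)  [load 650/1000]
  200 → disc 2  [load 900/1000]
  200 → disc 3  [load 850/1000]
  900 → disc 5 (new)  [load 900/1000]
  800 → disc 6 (new)  [load 800/1000]
  550 → disc 7 (new)  [load 550/1000]
  750 → disc 8 (new)  [load 750/1000]
  600 → disc 9 (new)  [load 600/1000]
9 discs opened.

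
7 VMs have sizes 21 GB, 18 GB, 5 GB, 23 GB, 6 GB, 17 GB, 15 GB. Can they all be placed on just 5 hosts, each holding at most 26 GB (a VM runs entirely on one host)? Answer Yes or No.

A valid assignment using 5 hosts:
  host 1: 23 = 23
  host 2: 21 + 5 = 26
  host 3: 18 + 6 = 24
  host 4: 17 = 17
  host 5: 15 = 15
Every load is within 26 GB, so 5 hosts suffice.

Yes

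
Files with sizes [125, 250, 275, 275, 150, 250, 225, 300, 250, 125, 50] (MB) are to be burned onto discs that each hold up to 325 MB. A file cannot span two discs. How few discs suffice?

9

Total = 300 + 275 + 275 + 250 + 250 + 250 + 225 + 150 + 125 + 125 + 50 = 2275 MB.
Lower bound: ⌈2275/325⌉ = 7 discs.
A packing using 9 discs:
  disc 1: 300 = 300
  disc 2: 275 + 50 = 325
  disc 3: 275 = 275
  disc 4: 250 = 250
  disc 5: 250 = 250
  disc 6: 250 = 250
  disc 7: 225 = 225
  disc 8: 150 + 125 = 275
  disc 9: 125 = 125
No arrangement into 8 discs stays within capacity, so 9 is optimal.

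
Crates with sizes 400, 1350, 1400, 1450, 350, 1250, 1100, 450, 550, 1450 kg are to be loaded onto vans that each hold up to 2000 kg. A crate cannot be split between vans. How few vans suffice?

6

Total = 1450 + 1450 + 1400 + 1350 + 1250 + 1100 + 550 + 450 + 400 + 350 = 9750 kg.
Lower bound: ⌈9750/2000⌉ = 5 vans.
Also, 6 crates each exceed 1000 kg, and no two of those can share a van, so at least 6 vans are needed.
A packing using 6 vans:
  van 1: 1450 + 550 = 2000
  van 2: 1450 + 450 = 1900
  van 3: 1400 + 400 = 1800
  van 4: 1350 + 350 = 1700
  van 5: 1250 = 1250
  van 6: 1100 = 1100
This matches the lower bound, so 6 is optimal.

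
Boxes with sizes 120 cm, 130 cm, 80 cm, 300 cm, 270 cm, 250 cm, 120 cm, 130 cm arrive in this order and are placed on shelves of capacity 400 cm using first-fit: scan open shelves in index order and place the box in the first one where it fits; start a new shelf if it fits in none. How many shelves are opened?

4

  120 → shelf 1 (new)  [load 120/400]
  130 → shelf 1  [load 250/400]
  80 → shelf 1  [load 330/400]
  300 → shelf 2 (new)  [load 300/400]
  270 → shelf 3 (new)  [load 270/400]
  250 → shelf 4 (new)  [load 250/400]
  120 → shelf 3  [load 390/400]
  130 → shelf 4  [load 380/400]
4 shelves opened.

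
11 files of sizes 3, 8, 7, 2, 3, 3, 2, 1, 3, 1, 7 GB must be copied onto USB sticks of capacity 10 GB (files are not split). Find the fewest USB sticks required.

Total = 8 + 7 + 7 + 3 + 3 + 3 + 3 + 2 + 2 + 1 + 1 = 40 GB.
Lower bound: ⌈40/10⌉ = 4 USB sticks.
A packing using 4 USB sticks:
  USB stick 1: 8 + 2 = 10
  USB stick 2: 7 + 3 = 10
  USB stick 3: 7 + 3 = 10
  USB stick 4: 3 + 3 + 2 + 1 + 1 = 10
This matches the lower bound, so 4 is optimal.

4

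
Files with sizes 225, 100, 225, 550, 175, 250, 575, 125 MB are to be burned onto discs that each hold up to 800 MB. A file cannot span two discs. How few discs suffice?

Total = 575 + 550 + 250 + 225 + 225 + 175 + 125 + 100 = 2225 MB.
Lower bound: ⌈2225/800⌉ = 3 discs.
A packing using 3 discs:
  disc 1: 575 + 225 = 800
  disc 2: 550 + 250 = 800
  disc 3: 225 + 175 + 125 + 100 = 625
This matches the lower bound, so 3 is optimal.

3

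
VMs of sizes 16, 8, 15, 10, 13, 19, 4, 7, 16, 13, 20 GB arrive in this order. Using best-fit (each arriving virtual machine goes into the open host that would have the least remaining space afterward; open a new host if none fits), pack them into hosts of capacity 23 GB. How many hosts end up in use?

7

  16 → host 1 (new)  [load 16/23]
  8 → host 2 (new)  [load 8/23]
  15 → host 2  [load 23/23]
  10 → host 3 (new)  [load 10/23]
  13 → host 3  [load 23/23]
  19 → host 4 (new)  [load 19/23]
  4 → host 4  [load 23/23]
  7 → host 1  [load 23/23]
  16 → host 5 (new)  [load 16/23]
  13 → host 6 (new)  [load 13/23]
  20 → host 7 (new)  [load 20/23]
7 hosts opened.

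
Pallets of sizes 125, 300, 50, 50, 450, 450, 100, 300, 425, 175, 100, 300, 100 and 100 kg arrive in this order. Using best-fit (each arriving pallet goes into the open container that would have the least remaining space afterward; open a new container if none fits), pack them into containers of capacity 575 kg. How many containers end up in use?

6

  125 → container 1 (new)  [load 125/575]
  300 → container 1  [load 425/575]
  50 → container 1  [load 475/575]
  50 → container 1  [load 525/575]
  450 → container 2 (new)  [load 450/575]
  450 → container 3 (new)  [load 450/575]
  100 → container 2  [load 550/575]
  300 → container 4 (new)  [load 300/575]
  425 → container 5 (new)  [load 425/575]
  175 → container 4  [load 475/575]
  100 → container 4  [load 575/575]
  300 → container 6 (new)  [load 300/575]
  100 → container 3  [load 550/575]
  100 → container 5  [load 525/575]
6 containers opened.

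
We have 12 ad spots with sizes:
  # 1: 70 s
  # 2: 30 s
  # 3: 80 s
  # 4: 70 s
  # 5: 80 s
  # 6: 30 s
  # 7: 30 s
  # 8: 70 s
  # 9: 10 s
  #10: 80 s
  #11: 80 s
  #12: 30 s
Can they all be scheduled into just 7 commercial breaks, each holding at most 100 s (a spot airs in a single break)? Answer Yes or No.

Total = 660 s; ⌈660/100⌉ = 7.
The bound of 7 does not rule out 7, but exhaustive search shows no assignment into 7 commercial breaks of capacity 100 s exists — the minimum is 8.

No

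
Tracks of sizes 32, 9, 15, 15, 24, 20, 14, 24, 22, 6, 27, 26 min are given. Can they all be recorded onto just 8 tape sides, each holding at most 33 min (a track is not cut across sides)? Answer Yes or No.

Total = 234 min; ⌈234/33⌉ = 8.
The bound of 8 does not rule out 8, but exhaustive search shows no assignment into 8 tape sides of capacity 33 min exists — the minimum is 9.

No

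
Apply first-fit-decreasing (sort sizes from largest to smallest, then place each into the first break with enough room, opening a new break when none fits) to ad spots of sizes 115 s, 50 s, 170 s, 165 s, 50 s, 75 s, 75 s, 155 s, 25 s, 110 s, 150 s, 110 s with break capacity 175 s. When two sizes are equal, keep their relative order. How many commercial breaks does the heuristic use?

8

Sorted descending: 170, 165, 155, 150, 115, 110, 110, 75, 75, 50, 50, 25.
  170 → break 1 (new)  [load 170/175]
  165 → break 2 (new)  [load 165/175]
  155 → break 3 (new)  [load 155/175]
  150 → break 4 (new)  [load 150/175]
  115 → break 5 (new)  [load 115/175]
  110 → break 6 (new)  [load 110/175]
  110 → break 7 (new)  [load 110/175]
  75 → break 8 (new)  [load 75/175]
  75 → break 8  [load 150/175]
  50 → break 5  [load 165/175]
  50 → break 6  [load 160/175]
  25 → break 4  [load 175/175]
8 commercial breaks opened.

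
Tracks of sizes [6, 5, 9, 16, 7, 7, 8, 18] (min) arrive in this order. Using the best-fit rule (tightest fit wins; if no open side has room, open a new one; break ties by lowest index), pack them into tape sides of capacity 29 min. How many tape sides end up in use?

3

  6 → side 1 (new)  [load 6/29]
  5 → side 1  [load 11/29]
  9 → side 1  [load 20/29]
  16 → side 2 (new)  [load 16/29]
  7 → side 1  [load 27/29]
  7 → side 2  [load 23/29]
  8 → side 3 (new)  [load 8/29]
  18 → side 3  [load 26/29]
3 tape sides opened.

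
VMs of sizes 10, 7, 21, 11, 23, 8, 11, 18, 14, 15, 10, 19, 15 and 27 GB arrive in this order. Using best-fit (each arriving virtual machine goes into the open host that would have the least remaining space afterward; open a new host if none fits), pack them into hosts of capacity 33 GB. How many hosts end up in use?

  10 → host 1 (new)  [load 10/33]
  7 → host 1  [load 17/33]
  21 → host 2 (new)  [load 21/33]
  11 → host 2  [load 32/33]
  23 → host 3 (new)  [load 23/33]
  8 → host 3  [load 31/33]
  11 → host 1  [load 28/33]
  18 → host 4 (new)  [load 18/33]
  14 → host 4  [load 32/33]
  15 → host 5 (new)  [load 15/33]
  10 → host 5  [load 25/33]
  19 → host 6 (new)  [load 19/33]
  15 → host 7 (new)  [load 15/33]
  27 → host 8 (new)  [load 27/33]
8 hosts opened.

8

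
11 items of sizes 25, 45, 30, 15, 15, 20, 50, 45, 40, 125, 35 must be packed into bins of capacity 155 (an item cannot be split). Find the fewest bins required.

Total = 125 + 50 + 45 + 45 + 40 + 35 + 30 + 25 + 20 + 15 + 15 = 445.
Lower bound: ⌈445/155⌉ = 3 bins.
A packing using 3 bins:
  bin 1: 125 + 30 = 155
  bin 2: 50 + 45 + 45 + 15 = 155
  bin 3: 40 + 35 + 25 + 20 + 15 = 135
This matches the lower bound, so 3 is optimal.

3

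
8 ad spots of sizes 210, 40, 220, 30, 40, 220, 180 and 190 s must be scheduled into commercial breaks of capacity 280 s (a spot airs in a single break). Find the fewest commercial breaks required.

5

Total = 220 + 220 + 210 + 190 + 180 + 40 + 40 + 30 = 1130 s.
Lower bound: ⌈1130/280⌉ = 5 commercial breaks.
A packing using 5 commercial breaks:
  break 1: 220 + 40 = 260
  break 2: 220 + 40 = 260
  break 3: 210 + 30 = 240
  break 4: 190 = 190
  break 5: 180 = 180
This matches the lower bound, so 5 is optimal.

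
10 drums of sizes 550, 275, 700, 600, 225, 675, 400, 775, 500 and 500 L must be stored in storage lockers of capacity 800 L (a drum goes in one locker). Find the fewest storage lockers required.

8

Total = 775 + 700 + 675 + 600 + 550 + 500 + 500 + 400 + 275 + 225 = 5200 L.
Lower bound: ⌈5200/800⌉ = 7 storage lockers.
A packing using 8 storage lockers:
  locker 1: 775 = 775
  locker 2: 700 = 700
  locker 3: 675 = 675
  locker 4: 600 = 600
  locker 5: 550 + 225 = 775
  locker 6: 500 + 275 = 775
  locker 7: 500 = 500
  locker 8: 400 = 400
No arrangement into 7 storage lockers stays within capacity, so 8 is optimal.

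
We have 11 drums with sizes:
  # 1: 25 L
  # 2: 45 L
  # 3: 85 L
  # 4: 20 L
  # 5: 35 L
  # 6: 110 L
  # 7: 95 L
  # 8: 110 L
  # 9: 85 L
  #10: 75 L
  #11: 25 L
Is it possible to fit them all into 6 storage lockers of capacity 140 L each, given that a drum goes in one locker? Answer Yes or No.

A valid assignment using 6 storage lockers:
  locker 1: 110 + 25 = 135
  locker 2: 110 + 25 = 135
  locker 3: 95 + 45 = 140
  locker 4: 85 + 35 + 20 = 140
  locker 5: 85 = 85
  locker 6: 75 = 75
Every load is within 140 L, so 6 storage lockers suffice.

Yes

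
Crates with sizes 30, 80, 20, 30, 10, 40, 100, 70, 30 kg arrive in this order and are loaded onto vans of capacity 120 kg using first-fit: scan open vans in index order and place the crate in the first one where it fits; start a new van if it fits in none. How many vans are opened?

  30 → van 1 (new)  [load 30/120]
  80 → van 1  [load 110/120]
  20 → van 2 (new)  [load 20/120]
  30 → van 2  [load 50/120]
  10 → van 1  [load 120/120]
  40 → van 2  [load 90/120]
  100 → van 3 (new)  [load 100/120]
  70 → van 4 (new)  [load 70/120]
  30 → van 2  [load 120/120]
4 vans opened.

4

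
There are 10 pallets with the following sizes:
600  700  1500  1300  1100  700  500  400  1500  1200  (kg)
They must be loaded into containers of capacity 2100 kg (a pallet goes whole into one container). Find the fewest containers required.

Total = 1500 + 1500 + 1300 + 1200 + 1100 + 700 + 700 + 600 + 500 + 400 = 9500 kg.
Lower bound: ⌈9500/2100⌉ = 5 containers.
A packing using 5 containers:
  container 1: 1500 + 600 = 2100
  container 2: 1500 + 500 = 2000
  container 3: 1300 + 700 = 2000
  container 4: 1200 + 700 = 1900
  container 5: 1100 + 400 = 1500
This matches the lower bound, so 5 is optimal.

5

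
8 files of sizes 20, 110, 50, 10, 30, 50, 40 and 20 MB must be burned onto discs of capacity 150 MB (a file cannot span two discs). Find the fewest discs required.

Total = 110 + 50 + 50 + 40 + 30 + 20 + 20 + 10 = 330 MB.
Lower bound: ⌈330/150⌉ = 3 discs.
A packing using 3 discs:
  disc 1: 110 + 40 = 150
  disc 2: 50 + 50 + 30 + 20 = 150
  disc 3: 20 + 10 = 30
This matches the lower bound, so 3 is optimal.

3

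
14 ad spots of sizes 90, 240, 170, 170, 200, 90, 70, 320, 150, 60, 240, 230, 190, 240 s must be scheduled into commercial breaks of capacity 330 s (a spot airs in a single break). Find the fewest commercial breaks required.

Total = 320 + 240 + 240 + 240 + 230 + 200 + 190 + 170 + 170 + 150 + 90 + 90 + 70 + 60 = 2460 s.
Lower bound: ⌈2460/330⌉ = 8 commercial breaks.
Also, 9 ad spots each exceed 165 s, and no two of those can share a break, so at least 9 commercial breaks are needed.
A packing using 9 commercial breaks:
  break 1: 320 = 320
  break 2: 240 + 90 = 330
  break 3: 240 + 90 = 330
  break 4: 240 + 70 = 310
  break 5: 230 + 60 = 290
  break 6: 200 = 200
  break 7: 190 = 190
  break 8: 170 + 150 = 320
  break 9: 170 = 170
This matches the lower bound, so 9 is optimal.

9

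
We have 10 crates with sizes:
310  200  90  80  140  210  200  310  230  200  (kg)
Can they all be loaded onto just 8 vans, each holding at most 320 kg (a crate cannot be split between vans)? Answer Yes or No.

A valid assignment using 8 vans:
  van 1: 310 = 310
  van 2: 310 = 310
  van 3: 230 + 90 = 320
  van 4: 210 + 80 = 290
  van 5: 200 = 200
  van 6: 200 = 200
  van 7: 200 = 200
  van 8: 140 = 140
Every load is within 320 kg, so 8 vans suffice.

Yes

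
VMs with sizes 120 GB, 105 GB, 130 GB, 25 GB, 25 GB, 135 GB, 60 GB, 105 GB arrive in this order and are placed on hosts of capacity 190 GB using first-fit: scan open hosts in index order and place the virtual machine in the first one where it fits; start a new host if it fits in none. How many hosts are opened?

  120 → host 1 (new)  [load 120/190]
  105 → host 2 (new)  [load 105/190]
  130 → host 3 (new)  [load 130/190]
  25 → host 1  [load 145/190]
  25 → host 1  [load 170/190]
  135 → host 4 (new)  [load 135/190]
  60 → host 2  [load 165/190]
  105 → host 5 (new)  [load 105/190]
5 hosts opened.

5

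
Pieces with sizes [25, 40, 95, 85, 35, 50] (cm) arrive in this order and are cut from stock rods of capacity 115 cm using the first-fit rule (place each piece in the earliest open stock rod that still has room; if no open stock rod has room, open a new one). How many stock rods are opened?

4

  25 → stock rod 1 (new)  [load 25/115]
  40 → stock rod 1  [load 65/115]
  95 → stock rod 2 (new)  [load 95/115]
  85 → stock rod 3 (new)  [load 85/115]
  35 → stock rod 1  [load 100/115]
  50 → stock rod 4 (new)  [load 50/115]
4 stock rods opened.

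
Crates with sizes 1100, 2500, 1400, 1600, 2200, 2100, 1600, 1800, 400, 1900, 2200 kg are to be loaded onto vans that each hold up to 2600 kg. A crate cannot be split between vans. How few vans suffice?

9

Total = 2500 + 2200 + 2200 + 2100 + 1900 + 1800 + 1600 + 1600 + 1400 + 1100 + 400 = 18800 kg.
Lower bound: ⌈18800/2600⌉ = 8 vans.
Also, 9 crates each exceed 1300 kg, and no two of those can share a van, so at least 9 vans are needed.
A packing using 9 vans:
  van 1: 2500 = 2500
  van 2: 2200 + 400 = 2600
  van 3: 2200 = 2200
  van 4: 2100 = 2100
  van 5: 1900 = 1900
  van 6: 1800 = 1800
  van 7: 1600 = 1600
  van 8: 1600 = 1600
  van 9: 1400 + 1100 = 2500
This matches the lower bound, so 9 is optimal.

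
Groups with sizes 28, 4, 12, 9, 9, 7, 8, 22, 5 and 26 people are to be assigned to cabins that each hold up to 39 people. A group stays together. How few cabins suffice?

4

Total = 28 + 26 + 22 + 12 + 9 + 9 + 8 + 7 + 5 + 4 = 130 people.
Lower bound: ⌈130/39⌉ = 4 cabins.
A packing using 4 cabins:
  cabin 1: 28 + 9 = 37
  cabin 2: 26 + 12 = 38
  cabin 3: 22 + 9 + 8 = 39
  cabin 4: 7 + 5 + 4 = 16
This matches the lower bound, so 4 is optimal.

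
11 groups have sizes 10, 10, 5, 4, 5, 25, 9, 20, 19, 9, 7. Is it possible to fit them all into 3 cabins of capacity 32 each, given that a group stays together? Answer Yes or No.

No

Total = 123; ⌈123/32⌉ = 4.
At least 4 cabins are required, but only 3 are allowed.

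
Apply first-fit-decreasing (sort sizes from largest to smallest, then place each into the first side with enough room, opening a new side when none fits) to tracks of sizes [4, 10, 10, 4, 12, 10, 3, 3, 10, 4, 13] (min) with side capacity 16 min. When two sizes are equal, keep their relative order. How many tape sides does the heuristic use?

Sorted descending: 13, 12, 10, 10, 10, 10, 4, 4, 4, 3, 3.
  13 → side 1 (new)  [load 13/16]
  12 → side 2 (new)  [load 12/16]
  10 → side 3 (new)  [load 10/16]
  10 → side 4 (new)  [load 10/16]
  10 → side 5 (new)  [load 10/16]
  10 → side 6 (new)  [load 10/16]
  4 → side 2  [load 16/16]
  4 → side 3  [load 14/16]
  4 → side 4  [load 14/16]
  3 → side 1  [load 16/16]
  3 → side 5  [load 13/16]
6 tape sides opened.

6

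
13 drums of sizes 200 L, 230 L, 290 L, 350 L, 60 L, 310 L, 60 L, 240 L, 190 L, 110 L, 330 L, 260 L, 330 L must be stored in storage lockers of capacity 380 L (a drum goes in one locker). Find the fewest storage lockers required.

Total = 350 + 330 + 330 + 310 + 290 + 260 + 240 + 230 + 200 + 190 + 110 + 60 + 60 = 2960 L.
Lower bound: ⌈2960/380⌉ = 8 storage lockers.
Also, 9 drums each exceed 190 L, and no two of those can share a locker, so at least 9 storage lockers are needed.
A packing using 10 storage lockers:
  locker 1: 350 = 350
  locker 2: 330 = 330
  locker 3: 330 = 330
  locker 4: 310 + 60 = 370
  locker 5: 290 + 60 = 350
  locker 6: 260 + 110 = 370
  locker 7: 240 = 240
  locker 8: 230 = 230
  locker 9: 200 = 200
  locker 10: 190 = 190
No arrangement into 9 storage lockers stays within capacity, so 10 is optimal.

10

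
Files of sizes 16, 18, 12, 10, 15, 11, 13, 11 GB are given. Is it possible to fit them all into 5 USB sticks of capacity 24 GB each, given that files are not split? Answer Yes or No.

No

Total = 106 GB; ⌈106/24⌉ = 5.
The bound of 5 does not rule out 5, but exhaustive search shows no assignment into 5 USB sticks of capacity 24 GB exists — the minimum is 6.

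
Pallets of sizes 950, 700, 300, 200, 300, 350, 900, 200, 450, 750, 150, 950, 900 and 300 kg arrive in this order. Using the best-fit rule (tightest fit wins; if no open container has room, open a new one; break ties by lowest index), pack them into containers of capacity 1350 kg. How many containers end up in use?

7

  950 → container 1 (new)  [load 950/1350]
  700 → container 2 (new)  [load 700/1350]
  300 → container 1  [load 1250/1350]
  200 → container 2  [load 900/1350]
  300 → container 2  [load 1200/1350]
  350 → container 3 (new)  [load 350/1350]
  900 → container 3  [load 1250/1350]
  200 → container 4 (new)  [load 200/1350]
  450 → container 4  [load 650/1350]
  750 → container 5 (new)  [load 750/1350]
  150 → container 2  [load 1350/1350]
  950 → container 6 (new)  [load 950/1350]
  900 → container 7 (new)  [load 900/1350]
  300 → container 6  [load 1250/1350]
7 containers opened.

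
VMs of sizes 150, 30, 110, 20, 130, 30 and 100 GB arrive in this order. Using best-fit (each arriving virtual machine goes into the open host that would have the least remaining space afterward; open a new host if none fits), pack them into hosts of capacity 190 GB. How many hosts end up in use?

  150 → host 1 (new)  [load 150/190]
  30 → host 1  [load 180/190]
  110 → host 2 (new)  [load 110/190]
  20 → host 2  [load 130/190]
  130 → host 3 (new)  [load 130/190]
  30 → host 2  [load 160/190]
  100 → host 4 (new)  [load 100/190]
4 hosts opened.

4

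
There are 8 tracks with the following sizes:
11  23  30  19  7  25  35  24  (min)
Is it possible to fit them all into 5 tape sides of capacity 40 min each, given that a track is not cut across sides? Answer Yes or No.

Total = 174 min; ⌈174/40⌉ = 5.
The bound of 5 does not rule out 5, but exhaustive search shows no assignment into 5 tape sides of capacity 40 min exists — the minimum is 6.

No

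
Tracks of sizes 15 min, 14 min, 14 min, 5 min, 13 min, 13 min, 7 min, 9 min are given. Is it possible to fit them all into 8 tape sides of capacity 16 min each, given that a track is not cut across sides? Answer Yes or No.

A valid assignment using 7 tape sides:
  side 1: 15 = 15
  side 2: 14 = 14
  side 3: 14 = 14
  side 4: 13 = 13
  side 5: 13 = 13
  side 6: 9 + 7 = 16
  side 7: 5 = 5
That uses only 7 ≤ 8, so 8 tape sides are enough.

Yes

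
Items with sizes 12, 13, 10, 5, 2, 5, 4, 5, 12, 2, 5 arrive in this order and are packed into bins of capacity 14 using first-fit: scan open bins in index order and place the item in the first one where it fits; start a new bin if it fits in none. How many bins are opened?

6

  12 → bin 1 (new)  [load 12/14]
  13 → bin 2 (new)  [load 13/14]
  10 → bin 3 (new)  [load 10/14]
  5 → bin 4 (new)  [load 5/14]
  2 → bin 1  [load 14/14]
  5 → bin 4  [load 10/14]
  4 → bin 3  [load 14/14]
  5 → bin 5 (new)  [load 5/14]
  12 → bin 6 (new)  [load 12/14]
  2 → bin 4  [load 12/14]
  5 → bin 5  [load 10/14]
6 bins opened.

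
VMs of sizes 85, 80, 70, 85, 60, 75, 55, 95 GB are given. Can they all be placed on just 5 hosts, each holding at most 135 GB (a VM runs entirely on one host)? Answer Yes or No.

No

Total = 605 GB; ⌈605/135⌉ = 5.
6 VMs each exceed half the capacity and cannot share a host, forcing at least 6 hosts.
At least 6 hosts are required, but only 5 are allowed.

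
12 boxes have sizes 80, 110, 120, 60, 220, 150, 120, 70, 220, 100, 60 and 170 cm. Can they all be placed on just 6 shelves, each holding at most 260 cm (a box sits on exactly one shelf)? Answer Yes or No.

No

Total = 1480 cm; ⌈1480/260⌉ = 6.
The bound of 6 does not rule out 6, but exhaustive search shows no assignment into 6 shelves of capacity 260 cm exists — the minimum is 7.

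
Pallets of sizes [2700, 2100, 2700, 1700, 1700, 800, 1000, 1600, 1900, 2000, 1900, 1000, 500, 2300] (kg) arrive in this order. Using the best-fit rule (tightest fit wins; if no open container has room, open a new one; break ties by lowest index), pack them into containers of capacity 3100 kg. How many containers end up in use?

10

  2700 → container 1 (new)  [load 2700/3100]
  2100 → container 2 (new)  [load 2100/3100]
  2700 → container 3 (new)  [load 2700/3100]
  1700 → container 4 (new)  [load 1700/3100]
  1700 → container 5 (new)  [load 1700/3100]
  800 → container 2  [load 2900/3100]
  1000 → container 4  [load 2700/3100]
  1600 → container 6 (new)  [load 1600/3100]
  1900 → container 7 (new)  [load 1900/3100]
  2000 → container 8 (new)  [load 2000/3100]
  1900 → container 9 (new)  [load 1900/3100]
  1000 → container 8  [load 3000/3100]
  500 → container 7  [load 2400/3100]
  2300 → container 10 (new)  [load 2300/3100]
10 containers opened.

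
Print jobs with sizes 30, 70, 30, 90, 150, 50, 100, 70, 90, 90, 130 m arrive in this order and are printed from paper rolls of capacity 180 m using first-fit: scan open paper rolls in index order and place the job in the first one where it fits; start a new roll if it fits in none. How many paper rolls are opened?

6

  30 → roll 1 (new)  [load 30/180]
  70 → roll 1  [load 100/180]
  30 → roll 1  [load 130/180]
  90 → roll 2 (new)  [load 90/180]
  150 → roll 3 (new)  [load 150/180]
  50 → roll 1  [load 180/180]
  100 → roll 4 (new)  [load 100/180]
  70 → roll 2  [load 160/180]
  90 → roll 5 (new)  [load 90/180]
  90 → roll 5  [load 180/180]
  130 → roll 6 (new)  [load 130/180]
6 paper rolls opened.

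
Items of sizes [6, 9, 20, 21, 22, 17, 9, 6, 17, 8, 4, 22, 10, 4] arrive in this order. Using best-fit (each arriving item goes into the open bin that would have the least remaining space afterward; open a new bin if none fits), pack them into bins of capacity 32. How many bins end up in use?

6

  6 → bin 1 (new)  [load 6/32]
  9 → bin 1  [load 15/32]
  20 → bin 2 (new)  [load 20/32]
  21 → bin 3 (new)  [load 21/32]
  22 → bin 4 (new)  [load 22/32]
  17 → bin 1  [load 32/32]
  9 → bin 4  [load 31/32]
  6 → bin 3  [load 27/32]
  17 → bin 5 (new)  [load 17/32]
  8 → bin 2  [load 28/32]
  4 → bin 2  [load 32/32]
  22 → bin 6 (new)  [load 22/32]
  10 → bin 6  [load 32/32]
  4 → bin 3  [load 31/32]
6 bins opened.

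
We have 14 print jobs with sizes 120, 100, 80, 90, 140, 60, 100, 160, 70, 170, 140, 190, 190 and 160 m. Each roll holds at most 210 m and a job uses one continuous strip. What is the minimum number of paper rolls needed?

10

Total = 190 + 190 + 170 + 160 + 160 + 140 + 140 + 120 + 100 + 100 + 90 + 80 + 70 + 60 = 1770 m.
Lower bound: ⌈1770/210⌉ = 9 paper rolls.
A packing using 10 paper rolls:
  roll 1: 190 = 190
  roll 2: 190 = 190
  roll 3: 170 = 170
  roll 4: 160 = 160
  roll 5: 160 = 160
  roll 6: 140 + 70 = 210
  roll 7: 140 + 60 = 200
  roll 8: 120 + 90 = 210
  roll 9: 100 + 100 = 200
  roll 10: 80 = 80
No arrangement into 9 paper rolls stays within capacity, so 10 is optimal.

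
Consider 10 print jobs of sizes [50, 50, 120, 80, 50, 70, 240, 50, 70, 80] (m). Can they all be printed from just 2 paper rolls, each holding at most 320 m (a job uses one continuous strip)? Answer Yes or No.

Total = 860 m; ⌈860/320⌉ = 3.
At least 3 paper rolls are required, but only 2 are allowed.

No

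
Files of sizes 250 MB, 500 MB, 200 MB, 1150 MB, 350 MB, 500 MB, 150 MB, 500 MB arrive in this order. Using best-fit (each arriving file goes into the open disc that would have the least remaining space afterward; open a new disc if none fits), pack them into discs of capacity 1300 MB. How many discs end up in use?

  250 → disc 1 (new)  [load 250/1300]
  500 → disc 1  [load 750/1300]
  200 → disc 1  [load 950/1300]
  1150 → disc 2 (new)  [load 1150/1300]
  350 → disc 1  [load 1300/1300]
  500 → disc 3 (new)  [load 500/1300]
  150 → disc 2  [load 1300/1300]
  500 → disc 3  [load 1000/1300]
3 discs opened.

3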